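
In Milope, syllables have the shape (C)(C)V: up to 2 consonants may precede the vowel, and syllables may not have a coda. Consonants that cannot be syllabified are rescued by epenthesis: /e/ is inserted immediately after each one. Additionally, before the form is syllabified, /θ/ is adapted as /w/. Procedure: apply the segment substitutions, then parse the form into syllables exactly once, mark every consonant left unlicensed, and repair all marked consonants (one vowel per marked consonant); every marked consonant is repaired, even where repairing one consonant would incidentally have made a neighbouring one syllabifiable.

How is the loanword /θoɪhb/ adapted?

Substitution: /θ/ → /w/, giving /woɪhb/.
Under (C)(C)V, the unsyllabifiable consonants are /h/, /b/ (no codas are permitted; onsets may contain at most 2 consonants).
Epenthesis after each stranded consonant: /h/ → /he/, /b/ → /be/.

woɪhebe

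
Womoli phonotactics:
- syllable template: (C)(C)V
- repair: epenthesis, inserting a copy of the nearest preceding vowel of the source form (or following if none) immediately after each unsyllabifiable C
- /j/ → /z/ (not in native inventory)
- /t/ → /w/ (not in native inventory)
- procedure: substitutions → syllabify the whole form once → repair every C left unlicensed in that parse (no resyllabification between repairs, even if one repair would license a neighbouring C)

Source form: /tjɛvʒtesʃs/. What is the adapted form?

wzɛvɛʒweseʃese

Substitution: /t/ → /w/, /j/ → /z/, giving /wzɛvʒwesʃs/.
Syllabifying with onset maximization leaves /v/, /s/, /ʃ/, /s/ stranded (no codas are permitted; onsets may contain at most 2 consonants).
Inserting the epenthetic vowel yields /v/ → /vɛ/, /s/ → /se/, /ʃ/ → /ʃe/, /s/ → /se/.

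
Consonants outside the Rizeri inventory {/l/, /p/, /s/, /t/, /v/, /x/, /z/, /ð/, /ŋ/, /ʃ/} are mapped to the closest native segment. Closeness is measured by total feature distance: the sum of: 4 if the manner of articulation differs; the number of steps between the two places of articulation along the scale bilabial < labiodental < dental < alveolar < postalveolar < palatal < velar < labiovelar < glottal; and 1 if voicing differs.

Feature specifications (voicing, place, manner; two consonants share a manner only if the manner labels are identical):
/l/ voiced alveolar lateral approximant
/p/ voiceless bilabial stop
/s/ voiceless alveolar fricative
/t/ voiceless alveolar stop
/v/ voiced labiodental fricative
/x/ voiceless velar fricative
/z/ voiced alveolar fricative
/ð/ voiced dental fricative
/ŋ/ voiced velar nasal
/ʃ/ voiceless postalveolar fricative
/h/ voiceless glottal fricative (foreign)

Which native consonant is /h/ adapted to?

/x/ is closest: same manner (fricative), place distance 2 (glottal→velar), same voicing; total 2. Next closest is /ʃ/ at distance 4.

x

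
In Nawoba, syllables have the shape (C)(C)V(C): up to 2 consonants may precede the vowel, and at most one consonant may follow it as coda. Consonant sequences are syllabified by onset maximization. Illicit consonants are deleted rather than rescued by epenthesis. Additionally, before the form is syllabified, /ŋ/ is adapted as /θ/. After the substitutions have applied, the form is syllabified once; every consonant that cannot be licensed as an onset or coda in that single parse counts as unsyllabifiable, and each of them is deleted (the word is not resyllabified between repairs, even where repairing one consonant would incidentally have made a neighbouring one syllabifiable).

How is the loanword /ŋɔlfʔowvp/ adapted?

θɔlfʔow

Substitution: /ŋ/ → /θ/, giving /θɔlfʔowvp/.
Under (C)(C)V(C), the unsyllabifiable consonants are /v/, /p/ (at most one coda consonant is licensed; onsets may contain at most 2 consonants).
Each unlicensed consonant is deleted: /v/, /p/.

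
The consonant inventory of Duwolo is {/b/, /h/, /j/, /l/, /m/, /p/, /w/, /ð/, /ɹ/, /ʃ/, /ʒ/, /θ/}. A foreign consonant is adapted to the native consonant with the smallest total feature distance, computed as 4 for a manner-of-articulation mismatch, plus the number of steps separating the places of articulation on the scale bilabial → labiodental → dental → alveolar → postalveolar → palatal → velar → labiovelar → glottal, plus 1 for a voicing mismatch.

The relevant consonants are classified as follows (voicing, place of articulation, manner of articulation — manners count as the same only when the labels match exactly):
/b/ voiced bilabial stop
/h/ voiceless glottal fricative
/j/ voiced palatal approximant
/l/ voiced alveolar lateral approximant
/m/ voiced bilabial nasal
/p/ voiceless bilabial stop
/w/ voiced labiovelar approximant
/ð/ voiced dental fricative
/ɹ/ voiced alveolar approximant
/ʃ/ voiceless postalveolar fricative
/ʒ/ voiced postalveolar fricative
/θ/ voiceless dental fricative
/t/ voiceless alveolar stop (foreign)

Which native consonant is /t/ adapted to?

/p/ is closest: same manner (stop), place distance 3 (alveolar→bilabial), same voicing; total 3. Next closest is /b/ at distance 4.

p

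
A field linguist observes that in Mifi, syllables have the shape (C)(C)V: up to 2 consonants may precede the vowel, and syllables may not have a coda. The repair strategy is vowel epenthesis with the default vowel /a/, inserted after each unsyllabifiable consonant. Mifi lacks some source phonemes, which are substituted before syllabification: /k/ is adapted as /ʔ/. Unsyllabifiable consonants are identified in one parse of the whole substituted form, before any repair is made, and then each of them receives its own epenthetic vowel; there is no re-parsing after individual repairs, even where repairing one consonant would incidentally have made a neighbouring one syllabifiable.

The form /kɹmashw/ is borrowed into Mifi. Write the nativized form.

ʔaɹmasahawa

Substitution: /k/ → /ʔ/, giving /ʔɹmashw/.
Under (C)(C)V, the unsyllabifiable consonants are /ʔ/, /s/, /h/, /w/ (no codas are permitted; onsets may contain at most 2 consonants).
Epenthesis after each stranded consonant: /ʔ/ → /ʔa/, /s/ → /sa/, /h/ → /ha/, /w/ → /wa/.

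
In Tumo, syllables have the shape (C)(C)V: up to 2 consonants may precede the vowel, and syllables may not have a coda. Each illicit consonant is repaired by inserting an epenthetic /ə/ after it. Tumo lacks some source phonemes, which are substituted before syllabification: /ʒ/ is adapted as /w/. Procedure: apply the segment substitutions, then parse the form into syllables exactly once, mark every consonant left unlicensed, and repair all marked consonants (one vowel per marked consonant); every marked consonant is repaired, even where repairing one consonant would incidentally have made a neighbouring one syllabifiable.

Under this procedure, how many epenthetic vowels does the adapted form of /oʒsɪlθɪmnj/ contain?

After substitution the input is /owsɪlθɪmnj/.
The unsyllabifiable consonants are /m/, /n/, /j/; each receives one epenthetic vowel.

3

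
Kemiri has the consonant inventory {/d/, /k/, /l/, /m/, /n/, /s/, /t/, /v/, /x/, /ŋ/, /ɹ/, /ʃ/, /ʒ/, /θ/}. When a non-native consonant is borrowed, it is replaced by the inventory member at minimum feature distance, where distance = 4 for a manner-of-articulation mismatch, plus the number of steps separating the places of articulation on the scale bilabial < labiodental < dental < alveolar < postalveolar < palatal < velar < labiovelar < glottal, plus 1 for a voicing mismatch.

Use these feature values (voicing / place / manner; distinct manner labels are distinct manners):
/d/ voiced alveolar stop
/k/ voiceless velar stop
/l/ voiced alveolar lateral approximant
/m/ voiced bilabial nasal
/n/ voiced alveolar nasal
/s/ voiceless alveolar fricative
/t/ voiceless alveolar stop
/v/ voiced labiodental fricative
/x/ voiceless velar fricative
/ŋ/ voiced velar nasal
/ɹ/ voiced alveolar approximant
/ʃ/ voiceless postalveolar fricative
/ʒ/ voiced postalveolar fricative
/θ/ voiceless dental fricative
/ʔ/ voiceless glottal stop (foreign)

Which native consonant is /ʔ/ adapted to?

k

/k/ is closest: same manner (stop), place distance 2 (glottal→velar), same voicing; total 2. Next closest is /t/ at distance 5.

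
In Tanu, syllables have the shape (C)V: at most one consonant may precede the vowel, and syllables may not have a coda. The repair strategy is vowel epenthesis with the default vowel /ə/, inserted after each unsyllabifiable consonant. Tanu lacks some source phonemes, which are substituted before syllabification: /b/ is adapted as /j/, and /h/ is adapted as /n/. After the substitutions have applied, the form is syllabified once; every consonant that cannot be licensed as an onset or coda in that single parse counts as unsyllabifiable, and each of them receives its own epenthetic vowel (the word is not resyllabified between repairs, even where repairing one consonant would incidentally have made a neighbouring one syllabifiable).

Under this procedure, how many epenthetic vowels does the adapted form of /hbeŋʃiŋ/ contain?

3

After substitution the input is /njeŋʃiŋ/.
The unsyllabifiable consonants are /n/, /ŋ/, /ŋ/; each receives one epenthetic vowel.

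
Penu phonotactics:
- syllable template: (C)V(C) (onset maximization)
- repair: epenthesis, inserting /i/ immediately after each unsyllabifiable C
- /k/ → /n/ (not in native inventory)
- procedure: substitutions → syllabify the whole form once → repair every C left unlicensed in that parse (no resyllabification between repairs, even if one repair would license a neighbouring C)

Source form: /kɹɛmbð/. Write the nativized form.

Substitution: /k/ → /n/, giving /nɹɛmbð/.
Syllabifying with onset maximization leaves /n/, /b/, /ð/ stranded (at most one coda consonant is licensed; onsets are limited to one consonant).
Epenthesis after each stranded consonant: /n/ → /ni/, /b/ → /bi/, /ð/ → /ði/.

niɹɛmbiði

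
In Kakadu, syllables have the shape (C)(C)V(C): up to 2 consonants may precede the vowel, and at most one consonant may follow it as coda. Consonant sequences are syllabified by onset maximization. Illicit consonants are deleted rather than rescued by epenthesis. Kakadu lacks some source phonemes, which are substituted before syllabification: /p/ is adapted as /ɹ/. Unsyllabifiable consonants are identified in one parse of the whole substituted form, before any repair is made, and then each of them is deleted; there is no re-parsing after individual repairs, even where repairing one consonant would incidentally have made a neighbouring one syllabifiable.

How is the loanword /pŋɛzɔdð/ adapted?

ɹŋɛzɔd

Substitution: /p/ → /ɹ/, giving /ɹŋɛzɔdð/.
The consonants /ð/ cannot be parsed into a legal (C)(C)V(C) syllable (at most one coda consonant is licensed; onsets may contain at most 2 consonants).
Deletion applies to /ð/.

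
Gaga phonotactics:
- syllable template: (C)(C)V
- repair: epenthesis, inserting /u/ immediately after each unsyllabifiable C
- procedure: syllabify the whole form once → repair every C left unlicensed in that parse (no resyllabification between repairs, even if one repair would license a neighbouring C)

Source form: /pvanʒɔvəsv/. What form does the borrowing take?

pvanʒɔvəsuvu

Syllabifying with onset maximization leaves /s/, /v/ stranded (no codas are permitted; onsets may contain at most 2 consonants).
Each unlicensed consonant becomes the onset of a new syllable: /s/ → /su/, /v/ → /vu/.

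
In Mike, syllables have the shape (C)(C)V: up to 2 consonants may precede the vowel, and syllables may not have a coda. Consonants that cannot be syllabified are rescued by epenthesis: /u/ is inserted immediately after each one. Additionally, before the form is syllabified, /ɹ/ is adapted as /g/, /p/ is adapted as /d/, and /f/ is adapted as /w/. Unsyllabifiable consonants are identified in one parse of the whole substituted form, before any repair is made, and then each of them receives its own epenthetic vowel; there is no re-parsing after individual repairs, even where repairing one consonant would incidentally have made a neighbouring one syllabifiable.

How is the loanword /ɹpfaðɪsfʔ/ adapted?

gudwaðɪsuwuʔu

Substitution: /ɹ/ → /g/, /p/ → /d/, /f/ → /w/, giving /gdwaðɪswʔ/.
The consonants /g/, /s/, /w/, /ʔ/ cannot be parsed into a legal (C)(C)V syllable (no codas are permitted; onsets may contain at most 2 consonants).
Each unlicensed consonant becomes the onset of a new syllable: /g/ → /gu/, /s/ → /su/, /w/ → /wu/, /ʔ/ → /ʔu/.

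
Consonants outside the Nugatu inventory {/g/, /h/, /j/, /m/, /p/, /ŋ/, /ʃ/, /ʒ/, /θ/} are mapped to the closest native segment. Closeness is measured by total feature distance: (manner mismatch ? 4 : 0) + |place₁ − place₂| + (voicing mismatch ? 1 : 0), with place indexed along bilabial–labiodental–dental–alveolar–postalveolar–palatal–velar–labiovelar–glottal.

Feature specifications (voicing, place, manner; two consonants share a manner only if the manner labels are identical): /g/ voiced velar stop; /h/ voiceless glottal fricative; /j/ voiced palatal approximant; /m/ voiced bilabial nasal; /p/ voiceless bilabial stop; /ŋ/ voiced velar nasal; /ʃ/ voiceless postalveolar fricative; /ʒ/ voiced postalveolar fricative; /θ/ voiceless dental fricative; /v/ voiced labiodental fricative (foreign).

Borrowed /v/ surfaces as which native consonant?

θ

/θ/ is closest: same manner (fricative), place distance 1 (labiodental→dental), voicing differs (+1); total 2. Next closest is /ʒ/ at distance 3.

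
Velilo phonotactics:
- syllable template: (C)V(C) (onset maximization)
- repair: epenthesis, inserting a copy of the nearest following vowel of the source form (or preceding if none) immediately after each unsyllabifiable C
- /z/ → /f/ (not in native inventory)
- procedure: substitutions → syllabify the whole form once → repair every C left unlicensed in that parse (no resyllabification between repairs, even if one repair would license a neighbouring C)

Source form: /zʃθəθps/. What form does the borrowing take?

fəʃəθəθpəsə

Substitution: /z/ → /f/, giving /fʃθəθps/.
Syllabifying with onset maximization leaves /f/, /ʃ/, /p/, /s/ stranded (at most one coda consonant is licensed; onsets are limited to one consonant).
Inserting the epenthetic vowel yields /f/ → /fə/, /ʃ/ → /ʃə/, /p/ → /pə/, /s/ → /sə/.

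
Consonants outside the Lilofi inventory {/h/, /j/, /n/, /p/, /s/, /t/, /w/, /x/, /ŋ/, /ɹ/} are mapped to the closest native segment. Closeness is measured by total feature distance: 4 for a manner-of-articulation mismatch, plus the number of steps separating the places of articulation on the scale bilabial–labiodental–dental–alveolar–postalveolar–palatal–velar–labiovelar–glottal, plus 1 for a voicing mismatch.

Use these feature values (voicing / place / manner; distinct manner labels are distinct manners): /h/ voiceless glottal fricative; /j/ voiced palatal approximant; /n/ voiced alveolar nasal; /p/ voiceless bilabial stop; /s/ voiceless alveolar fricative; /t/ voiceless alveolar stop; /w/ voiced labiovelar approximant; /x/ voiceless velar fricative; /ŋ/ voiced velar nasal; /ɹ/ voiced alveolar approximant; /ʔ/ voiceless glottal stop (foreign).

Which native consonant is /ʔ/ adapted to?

/h/ is closest: manner differs (stop→fricative, +4), place distance 0 (glottal→glottal), same voicing; total 4. Next closest is /t/ at distance 5.

h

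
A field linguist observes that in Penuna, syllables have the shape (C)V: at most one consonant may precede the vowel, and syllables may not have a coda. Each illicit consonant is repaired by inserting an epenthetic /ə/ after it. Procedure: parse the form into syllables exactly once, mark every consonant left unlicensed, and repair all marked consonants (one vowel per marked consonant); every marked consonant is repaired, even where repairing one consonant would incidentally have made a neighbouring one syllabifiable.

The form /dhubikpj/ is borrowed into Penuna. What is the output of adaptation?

Syllabifying with onset maximization leaves /d/, /k/, /p/, /j/ stranded (no codas are permitted; onsets are limited to one consonant).
Each unlicensed consonant becomes the onset of a new syllable: /d/ → /də/, /k/ → /kə/, /p/ → /pə/, /j/ → /jə/.

dəhubikəpəjə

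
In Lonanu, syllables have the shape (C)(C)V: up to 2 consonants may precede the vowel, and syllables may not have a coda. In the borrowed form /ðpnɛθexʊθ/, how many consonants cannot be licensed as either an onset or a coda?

The consonants /ð/, /θ/ cannot be parsed into a legal (C)(C)V syllable (no codas are permitted; onsets may contain at most 2 consonants).

2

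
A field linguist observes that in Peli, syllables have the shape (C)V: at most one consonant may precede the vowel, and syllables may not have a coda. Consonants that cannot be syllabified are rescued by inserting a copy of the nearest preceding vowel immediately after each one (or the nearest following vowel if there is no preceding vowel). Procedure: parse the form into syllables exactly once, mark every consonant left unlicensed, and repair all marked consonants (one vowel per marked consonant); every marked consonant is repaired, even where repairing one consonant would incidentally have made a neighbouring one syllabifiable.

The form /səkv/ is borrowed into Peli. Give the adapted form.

Syllabifying with onset maximization leaves /k/, /v/ stranded (no codas are permitted; onsets are limited to one consonant).
Each unlicensed consonant becomes the onset of a new syllable: /k/ → /kə/, /v/ → /və/.

səkəvə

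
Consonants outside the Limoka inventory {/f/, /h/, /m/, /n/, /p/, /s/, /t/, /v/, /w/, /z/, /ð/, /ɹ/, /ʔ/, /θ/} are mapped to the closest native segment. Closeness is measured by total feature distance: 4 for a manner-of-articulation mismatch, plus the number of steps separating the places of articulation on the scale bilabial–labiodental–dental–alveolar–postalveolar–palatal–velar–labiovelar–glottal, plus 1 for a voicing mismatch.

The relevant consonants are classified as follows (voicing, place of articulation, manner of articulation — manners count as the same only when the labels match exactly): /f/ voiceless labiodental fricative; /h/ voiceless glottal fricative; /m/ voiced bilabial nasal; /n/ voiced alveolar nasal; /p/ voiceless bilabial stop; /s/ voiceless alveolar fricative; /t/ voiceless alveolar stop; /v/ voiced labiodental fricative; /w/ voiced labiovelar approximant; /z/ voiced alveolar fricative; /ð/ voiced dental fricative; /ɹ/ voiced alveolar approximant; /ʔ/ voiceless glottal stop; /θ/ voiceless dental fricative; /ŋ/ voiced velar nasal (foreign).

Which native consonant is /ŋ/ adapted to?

n

/n/ is closest: same manner (nasal), place distance 3 (velar→alveolar), same voicing; total 3. Next closest is /w/ at distance 5.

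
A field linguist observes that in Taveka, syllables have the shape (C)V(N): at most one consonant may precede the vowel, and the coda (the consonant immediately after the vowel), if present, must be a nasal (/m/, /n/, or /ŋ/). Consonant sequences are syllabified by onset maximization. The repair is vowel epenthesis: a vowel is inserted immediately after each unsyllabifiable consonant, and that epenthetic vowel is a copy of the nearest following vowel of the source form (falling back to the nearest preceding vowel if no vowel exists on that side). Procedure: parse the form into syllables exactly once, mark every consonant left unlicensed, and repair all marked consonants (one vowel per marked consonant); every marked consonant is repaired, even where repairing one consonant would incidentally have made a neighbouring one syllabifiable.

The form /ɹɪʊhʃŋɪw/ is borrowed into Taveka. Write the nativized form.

The consonants /h/, /ʃ/, /w/ cannot be parsed into a legal (C)V(N) syllable (only a nasal (/m/, /n/, or /ŋ/) is licensed in coda position; onsets are limited to one consonant).
Epenthesis after each stranded consonant: /h/ → /hɪ/, /ʃ/ → /ʃɪ/, /w/ → /wɪ/.

ɹɪʊhɪʃɪŋɪwɪ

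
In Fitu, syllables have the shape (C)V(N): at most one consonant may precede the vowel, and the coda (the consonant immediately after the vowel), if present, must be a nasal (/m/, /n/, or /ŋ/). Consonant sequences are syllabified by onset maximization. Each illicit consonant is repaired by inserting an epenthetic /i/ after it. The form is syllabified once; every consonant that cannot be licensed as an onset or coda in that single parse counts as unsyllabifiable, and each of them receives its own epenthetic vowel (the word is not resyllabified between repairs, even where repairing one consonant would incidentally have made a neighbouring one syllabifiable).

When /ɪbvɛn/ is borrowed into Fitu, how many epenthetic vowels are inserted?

The unsyllabifiable consonants are /b/; each receives one epenthetic vowel.

1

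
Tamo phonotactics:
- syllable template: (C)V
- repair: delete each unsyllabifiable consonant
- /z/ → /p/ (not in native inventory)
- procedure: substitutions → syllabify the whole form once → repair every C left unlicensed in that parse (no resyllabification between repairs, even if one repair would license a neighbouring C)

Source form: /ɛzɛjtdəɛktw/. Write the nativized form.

Substitution: /z/ → /p/, giving /ɛpɛjtdəɛktw/.
The consonants /j/, /t/, /k/, /t/, /w/ cannot be parsed into a legal (C)V syllable (no codas are permitted; onsets are limited to one consonant).
Each unlicensed consonant is deleted: /j/, /t/, /k/, /t/, /w/.

ɛpɛdəɛ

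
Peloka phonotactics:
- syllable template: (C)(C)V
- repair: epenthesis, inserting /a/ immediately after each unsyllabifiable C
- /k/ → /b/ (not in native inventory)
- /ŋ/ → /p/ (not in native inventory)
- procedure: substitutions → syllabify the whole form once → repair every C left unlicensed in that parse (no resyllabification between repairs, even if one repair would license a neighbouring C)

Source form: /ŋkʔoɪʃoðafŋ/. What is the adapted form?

Substitution: /ŋ/ → /p/, /k/ → /b/, giving /pbʔoɪʃoðafp/.
Under (C)(C)V, the unsyllabifiable consonants are /p/, /f/, /p/ (no codas are permitted; onsets may contain at most 2 consonants).
Inserting the epenthetic vowel yields /p/ → /pa/, /f/ → /fa/, /p/ → /pa/.

pabʔoɪʃoðafapa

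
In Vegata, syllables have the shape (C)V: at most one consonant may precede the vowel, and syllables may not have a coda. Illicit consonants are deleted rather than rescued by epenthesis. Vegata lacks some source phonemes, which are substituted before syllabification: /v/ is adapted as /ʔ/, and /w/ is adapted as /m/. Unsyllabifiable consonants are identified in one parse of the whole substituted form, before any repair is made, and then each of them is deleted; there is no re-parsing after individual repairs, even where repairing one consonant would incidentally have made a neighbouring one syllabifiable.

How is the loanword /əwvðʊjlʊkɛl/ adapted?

əðʊlʊkɛ

Substitution: /w/ → /m/, /v/ → /ʔ/, giving /əmʔðʊjlʊkɛl/.
Syllabifying with onset maximization leaves /m/, /ʔ/, /j/, /l/ stranded (no codas are permitted; onsets are limited to one consonant).
Deleting the stranded consonants removes /m/, /ʔ/, /j/, /l/.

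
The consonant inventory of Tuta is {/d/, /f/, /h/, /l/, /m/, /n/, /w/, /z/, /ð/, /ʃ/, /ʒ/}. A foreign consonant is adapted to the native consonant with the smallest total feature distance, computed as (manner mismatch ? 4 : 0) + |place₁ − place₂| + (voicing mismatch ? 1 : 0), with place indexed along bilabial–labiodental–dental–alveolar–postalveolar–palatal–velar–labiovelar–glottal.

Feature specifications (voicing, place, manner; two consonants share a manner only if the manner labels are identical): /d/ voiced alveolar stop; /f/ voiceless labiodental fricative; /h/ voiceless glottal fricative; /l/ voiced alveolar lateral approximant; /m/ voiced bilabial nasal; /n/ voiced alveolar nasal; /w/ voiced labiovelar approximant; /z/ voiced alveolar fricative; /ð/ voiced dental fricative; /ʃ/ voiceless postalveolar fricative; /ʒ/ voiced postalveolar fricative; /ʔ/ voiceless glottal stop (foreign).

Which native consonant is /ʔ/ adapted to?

h

/h/ is closest: manner differs (stop→fricative, +4), place distance 0 (glottal→glottal), same voicing; total 4. Next closest is /d/ at distance 6.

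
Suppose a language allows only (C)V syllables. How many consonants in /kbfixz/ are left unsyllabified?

4

Under (C)V, the unsyllabifiable consonants are /k/, /b/, /x/, /z/ (no codas are permitted; onsets are limited to one consonant).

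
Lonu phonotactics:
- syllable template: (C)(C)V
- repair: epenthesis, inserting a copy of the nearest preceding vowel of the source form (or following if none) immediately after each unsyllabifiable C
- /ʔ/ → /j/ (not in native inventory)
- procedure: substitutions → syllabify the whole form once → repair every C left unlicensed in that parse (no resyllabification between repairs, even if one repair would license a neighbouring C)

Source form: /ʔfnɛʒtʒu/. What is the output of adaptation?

Substitution: /ʔ/ → /j/, giving /jfnɛʒtʒu/.
The consonants /j/, /ʒ/ cannot be parsed into a legal (C)(C)V syllable (no codas are permitted; onsets may contain at most 2 consonants).
Inserting the epenthetic vowel yields /j/ → /jɛ/, /ʒ/ → /ʒɛ/.

jɛfnɛʒɛtʒu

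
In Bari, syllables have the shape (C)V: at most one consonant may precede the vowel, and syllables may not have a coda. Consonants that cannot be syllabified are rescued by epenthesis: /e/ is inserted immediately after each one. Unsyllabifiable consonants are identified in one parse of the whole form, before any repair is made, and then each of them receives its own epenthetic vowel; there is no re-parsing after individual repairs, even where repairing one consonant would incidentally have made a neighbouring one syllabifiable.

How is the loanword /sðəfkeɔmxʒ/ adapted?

seðəfekeɔmexeʒe

The consonants /s/, /f/, /m/, /x/, /ʒ/ cannot be parsed into a legal (C)V syllable (no codas are permitted; onsets are limited to one consonant).
Epenthesis after each stranded consonant: /s/ → /se/, /f/ → /fe/, /m/ → /me/, /x/ → /xe/, /ʒ/ → /ʒe/.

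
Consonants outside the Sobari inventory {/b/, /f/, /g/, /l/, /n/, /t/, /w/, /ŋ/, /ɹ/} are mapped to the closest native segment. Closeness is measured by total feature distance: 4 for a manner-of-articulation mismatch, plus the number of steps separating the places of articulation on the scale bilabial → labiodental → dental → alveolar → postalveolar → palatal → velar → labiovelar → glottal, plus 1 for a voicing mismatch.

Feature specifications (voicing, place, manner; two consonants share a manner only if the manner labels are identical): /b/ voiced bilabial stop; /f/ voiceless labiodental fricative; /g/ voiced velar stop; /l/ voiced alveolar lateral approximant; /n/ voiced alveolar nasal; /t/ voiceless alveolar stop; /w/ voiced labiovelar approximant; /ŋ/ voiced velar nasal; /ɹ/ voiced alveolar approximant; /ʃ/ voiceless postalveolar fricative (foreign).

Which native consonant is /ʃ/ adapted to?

f

/f/ is closest: same manner (fricative), place distance 3 (postalveolar→labiodental), same voicing; total 3. Next closest is /t/ at distance 5.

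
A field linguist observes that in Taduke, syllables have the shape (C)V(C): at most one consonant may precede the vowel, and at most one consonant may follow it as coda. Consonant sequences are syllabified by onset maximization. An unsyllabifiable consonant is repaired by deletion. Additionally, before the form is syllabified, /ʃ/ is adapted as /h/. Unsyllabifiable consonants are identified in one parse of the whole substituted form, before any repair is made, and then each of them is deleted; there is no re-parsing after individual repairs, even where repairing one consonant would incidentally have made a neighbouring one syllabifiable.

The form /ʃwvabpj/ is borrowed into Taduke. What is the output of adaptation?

Substitution: /ʃ/ → /h/, giving /hwvabpj/.
Under (C)V(C), the unsyllabifiable consonants are /h/, /w/, /p/, /j/ (at most one coda consonant is licensed; onsets are limited to one consonant).
Deletion applies to /h/, /w/, /p/, /j/.

vab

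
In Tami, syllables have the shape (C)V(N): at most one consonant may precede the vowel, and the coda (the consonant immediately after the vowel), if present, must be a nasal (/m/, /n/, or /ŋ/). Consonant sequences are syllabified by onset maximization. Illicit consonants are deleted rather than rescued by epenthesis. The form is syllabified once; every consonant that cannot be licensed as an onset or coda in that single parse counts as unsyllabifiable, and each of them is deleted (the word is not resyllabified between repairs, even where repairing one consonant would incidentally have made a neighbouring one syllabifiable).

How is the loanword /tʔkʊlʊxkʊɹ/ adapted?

The consonants /t/, /ʔ/, /x/, /ɹ/ cannot be parsed into a legal (C)V(N) syllable (only a nasal (/m/, /n/, or /ŋ/) is licensed in coda position; onsets are limited to one consonant).
Deletion applies to /t/, /ʔ/, /x/, /ɹ/.

kʊlʊkʊ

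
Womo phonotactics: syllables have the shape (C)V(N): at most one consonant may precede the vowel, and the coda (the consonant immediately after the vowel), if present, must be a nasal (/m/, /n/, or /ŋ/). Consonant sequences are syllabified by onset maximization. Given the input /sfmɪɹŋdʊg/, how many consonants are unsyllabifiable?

The consonants /s/, /f/, /ɹ/, /ŋ/, /g/ cannot be parsed into a legal (C)V(N) syllable (only a nasal (/m/, /n/, or /ŋ/) is licensed in coda position; onsets are limited to one consonant).

5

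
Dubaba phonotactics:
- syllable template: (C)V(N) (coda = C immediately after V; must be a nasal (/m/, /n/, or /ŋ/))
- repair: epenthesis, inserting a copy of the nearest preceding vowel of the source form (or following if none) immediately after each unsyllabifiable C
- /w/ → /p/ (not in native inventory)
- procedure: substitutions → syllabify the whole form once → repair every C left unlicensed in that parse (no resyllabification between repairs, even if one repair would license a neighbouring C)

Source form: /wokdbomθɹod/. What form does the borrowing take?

Substitution: /w/ → /p/, giving /pokdbomθɹod/.
The consonants /k/, /d/, /θ/, /d/ cannot be parsed into a legal (C)V(N) syllable (only a nasal (/m/, /n/, or /ŋ/) is licensed in coda position; onsets are limited to one consonant).
Epenthesis after each stranded consonant: /k/ → /ko/, /d/ → /do/, /θ/ → /θo/, /d/ → /do/.

pokodobomθoɹodo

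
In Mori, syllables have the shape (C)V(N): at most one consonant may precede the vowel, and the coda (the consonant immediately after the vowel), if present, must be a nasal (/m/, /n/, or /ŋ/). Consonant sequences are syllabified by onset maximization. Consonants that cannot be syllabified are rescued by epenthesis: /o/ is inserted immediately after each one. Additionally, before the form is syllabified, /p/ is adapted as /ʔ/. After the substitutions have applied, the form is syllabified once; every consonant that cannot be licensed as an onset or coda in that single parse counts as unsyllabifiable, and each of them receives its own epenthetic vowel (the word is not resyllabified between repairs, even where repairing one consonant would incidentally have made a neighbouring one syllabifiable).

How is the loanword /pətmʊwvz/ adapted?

Substitution: /p/ → /ʔ/, giving /ʔətmʊwvz/.
The consonants /t/, /w/, /v/, /z/ cannot be parsed into a legal (C)V(N) syllable (only a nasal (/m/, /n/, or /ŋ/) is licensed in coda position; onsets are limited to one consonant).
Each unlicensed consonant becomes the onset of a new syllable: /t/ → /to/, /w/ → /wo/, /v/ → /vo/, /z/ → /zo/.

ʔətomʊwovozo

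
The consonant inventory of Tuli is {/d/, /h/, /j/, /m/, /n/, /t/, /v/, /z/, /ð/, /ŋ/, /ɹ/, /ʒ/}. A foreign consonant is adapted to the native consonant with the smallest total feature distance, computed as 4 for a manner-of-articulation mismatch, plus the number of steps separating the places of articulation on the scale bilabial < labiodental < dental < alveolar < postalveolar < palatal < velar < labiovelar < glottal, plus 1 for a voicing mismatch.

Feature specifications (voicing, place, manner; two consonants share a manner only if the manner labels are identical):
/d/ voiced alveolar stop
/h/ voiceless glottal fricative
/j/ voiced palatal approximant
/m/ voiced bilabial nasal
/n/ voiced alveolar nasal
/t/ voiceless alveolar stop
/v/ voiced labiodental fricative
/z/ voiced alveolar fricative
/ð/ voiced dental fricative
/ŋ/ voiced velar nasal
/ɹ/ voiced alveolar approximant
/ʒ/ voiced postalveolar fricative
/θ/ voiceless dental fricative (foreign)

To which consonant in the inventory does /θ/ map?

ð

/ð/ is closest: same manner (fricative), place distance 0 (dental→dental), voicing differs (+1); total 1. Next closest is /v/ at distance 2.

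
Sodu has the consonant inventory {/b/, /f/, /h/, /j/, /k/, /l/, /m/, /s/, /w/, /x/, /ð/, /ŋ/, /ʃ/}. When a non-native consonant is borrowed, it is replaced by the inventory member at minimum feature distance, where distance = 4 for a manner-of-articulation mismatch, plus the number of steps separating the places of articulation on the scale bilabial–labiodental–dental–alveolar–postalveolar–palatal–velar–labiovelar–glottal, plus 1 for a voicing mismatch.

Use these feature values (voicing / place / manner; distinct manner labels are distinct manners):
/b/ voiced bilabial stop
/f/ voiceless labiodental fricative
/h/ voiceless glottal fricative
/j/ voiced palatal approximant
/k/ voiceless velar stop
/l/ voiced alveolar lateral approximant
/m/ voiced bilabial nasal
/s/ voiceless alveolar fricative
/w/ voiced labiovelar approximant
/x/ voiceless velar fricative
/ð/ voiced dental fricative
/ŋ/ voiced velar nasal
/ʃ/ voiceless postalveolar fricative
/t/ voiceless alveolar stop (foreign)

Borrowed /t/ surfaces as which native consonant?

k

/k/ is closest: same manner (stop), place distance 3 (alveolar→velar), same voicing; total 3. Next closest is /b/ at distance 4.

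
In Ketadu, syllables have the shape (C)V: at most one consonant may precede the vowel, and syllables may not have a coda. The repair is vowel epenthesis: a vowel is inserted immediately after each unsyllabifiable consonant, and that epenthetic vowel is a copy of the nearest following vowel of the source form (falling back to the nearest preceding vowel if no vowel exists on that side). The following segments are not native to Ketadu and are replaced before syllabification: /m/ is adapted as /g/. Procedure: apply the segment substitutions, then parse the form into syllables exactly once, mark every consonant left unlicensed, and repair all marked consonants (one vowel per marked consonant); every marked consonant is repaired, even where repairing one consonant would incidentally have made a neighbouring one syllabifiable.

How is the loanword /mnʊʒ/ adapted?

gʊnʊʒʊ

Substitution: /m/ → /g/, giving /gnʊʒ/.
The consonants /g/, /ʒ/ cannot be parsed into a legal (C)V syllable (no codas are permitted; onsets are limited to one consonant).
Epenthesis after each stranded consonant: /g/ → /gʊ/, /ʒ/ → /ʒʊ/.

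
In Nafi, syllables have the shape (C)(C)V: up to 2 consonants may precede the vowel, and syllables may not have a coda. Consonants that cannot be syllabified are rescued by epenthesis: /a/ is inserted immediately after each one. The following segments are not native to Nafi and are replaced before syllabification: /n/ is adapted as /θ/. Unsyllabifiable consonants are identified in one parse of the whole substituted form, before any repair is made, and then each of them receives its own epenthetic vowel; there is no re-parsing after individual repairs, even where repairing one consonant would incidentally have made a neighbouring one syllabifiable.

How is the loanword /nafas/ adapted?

Substitution: /n/ → /θ/, giving /θafas/.
Under (C)(C)V, the unsyllabifiable consonants are /s/ (no codas are permitted; onsets may contain at most 2 consonants).
Epenthesis after each stranded consonant: /s/ → /sa/.

θafasa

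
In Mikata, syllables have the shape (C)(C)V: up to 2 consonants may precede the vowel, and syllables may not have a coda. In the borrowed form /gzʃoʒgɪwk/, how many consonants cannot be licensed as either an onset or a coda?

Under (C)(C)V, the unsyllabifiable consonants are /g/, /w/, /k/ (no codas are permitted; onsets may contain at most 2 consonants).

3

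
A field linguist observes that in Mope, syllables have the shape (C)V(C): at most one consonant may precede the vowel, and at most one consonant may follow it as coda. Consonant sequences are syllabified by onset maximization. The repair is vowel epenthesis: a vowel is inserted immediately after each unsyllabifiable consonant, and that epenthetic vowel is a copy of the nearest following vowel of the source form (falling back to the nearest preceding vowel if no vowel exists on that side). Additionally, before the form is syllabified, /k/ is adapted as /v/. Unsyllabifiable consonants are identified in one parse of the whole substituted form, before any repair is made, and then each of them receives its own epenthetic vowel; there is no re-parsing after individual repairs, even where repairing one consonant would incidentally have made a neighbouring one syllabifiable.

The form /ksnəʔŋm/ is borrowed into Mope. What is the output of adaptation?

vəsənəʔŋəmə

Substitution: /k/ → /v/, giving /vsnəʔŋm/.
The consonants /v/, /s/, /ŋ/, /m/ cannot be parsed into a legal (C)V(C) syllable (at most one coda consonant is licensed; onsets are limited to one consonant).
Inserting the epenthetic vowel yields /v/ → /və/, /s/ → /sə/, /ŋ/ → /ŋə/, /m/ → /mə/.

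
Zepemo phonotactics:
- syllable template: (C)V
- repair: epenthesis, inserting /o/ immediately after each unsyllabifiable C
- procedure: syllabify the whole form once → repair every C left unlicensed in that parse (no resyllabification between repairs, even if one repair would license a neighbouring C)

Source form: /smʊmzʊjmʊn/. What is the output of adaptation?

somʊmozʊjomʊno

The consonants /s/, /m/, /j/, /n/ cannot be parsed into a legal (C)V syllable (no codas are permitted; onsets are limited to one consonant).
Epenthesis after each stranded consonant: /s/ → /so/, /m/ → /mo/, /j/ → /jo/, /n/ → /no/.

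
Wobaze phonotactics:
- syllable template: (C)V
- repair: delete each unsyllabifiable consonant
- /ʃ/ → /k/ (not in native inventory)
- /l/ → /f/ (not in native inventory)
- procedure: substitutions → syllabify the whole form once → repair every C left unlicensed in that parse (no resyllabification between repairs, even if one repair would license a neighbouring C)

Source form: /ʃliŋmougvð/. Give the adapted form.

Substitution: /ʃ/ → /k/, /l/ → /f/, giving /kfiŋmougvð/.
The consonants /k/, /ŋ/, /g/, /v/, /ð/ cannot be parsed into a legal (C)V syllable (no codas are permitted; onsets are limited to one consonant).
Deletion applies to /k/, /ŋ/, /g/, /v/, /ð/.

fimou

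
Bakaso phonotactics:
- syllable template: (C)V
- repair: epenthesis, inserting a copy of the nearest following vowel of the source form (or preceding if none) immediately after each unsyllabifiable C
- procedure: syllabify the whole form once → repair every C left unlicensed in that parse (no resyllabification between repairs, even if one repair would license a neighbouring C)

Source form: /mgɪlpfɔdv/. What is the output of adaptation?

mɪgɪlɔpɔfɔdɔvɔ

Under (C)V, the unsyllabifiable consonants are /m/, /l/, /p/, /d/, /v/ (no codas are permitted; onsets are limited to one consonant).
Inserting the epenthetic vowel yields /m/ → /mɪ/, /l/ → /lɔ/, /p/ → /pɔ/, /d/ → /dɔ/, /v/ → /vɔ/.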